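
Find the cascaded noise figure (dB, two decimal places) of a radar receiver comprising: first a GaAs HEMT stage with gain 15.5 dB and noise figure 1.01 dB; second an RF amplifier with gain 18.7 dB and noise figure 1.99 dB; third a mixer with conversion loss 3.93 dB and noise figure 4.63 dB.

Convert to linear (a loss of L dB is a gain of −L dB): F_i = 10^(NF_i/10), G_i = 10^(G_i,dB/10)
  Stage 1: F_1 = 10^(1.01/10) = 1.262, G_1 = 10^(15.5/10) = 35.48
  Stage 2: F_2 = 10^(1.99/10) = 1.581, G_2 = 10^(18.7/10) = 74.13
  Stage 3: F_3 = 10^(4.63/10) = 2.904, G_3 = 10^(−3.93/10) = 0.4046
Friis cascade:
  F = 1.262 + (1.581 − 1)/35.48 + (2.904 − 1)/2630 = 1.279
NF = 10 log₁₀(1.279) = 1.07 dB

1.07 dB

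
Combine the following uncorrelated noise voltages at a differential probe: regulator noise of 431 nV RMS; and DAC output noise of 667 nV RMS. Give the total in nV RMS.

794 nV

Uncorrelated sources add in power (mean-square): V_tot = √(ΣV_i²)
V_tot = √[(4.31×10⁻⁷)² + (6.67×10⁻⁷)²] = 7.94×10⁻⁷ V = 794 nV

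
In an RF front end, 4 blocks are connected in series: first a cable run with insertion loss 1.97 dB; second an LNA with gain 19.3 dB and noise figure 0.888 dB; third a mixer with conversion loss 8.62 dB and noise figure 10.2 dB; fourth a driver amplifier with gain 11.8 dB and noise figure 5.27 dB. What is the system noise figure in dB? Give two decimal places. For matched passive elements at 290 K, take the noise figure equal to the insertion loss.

3.85 dB

Convert to linear (a loss of L dB is a gain of −L dB): F_i = 10^(NF_i/10), G_i = 10^(G_i,dB/10)
  Stage 1: F_1 = 10^(1.97/10) = 1.574, G_1 = 10^(−1.97/10) = 0.6353
  Stage 2: F_2 = 10^(0.888/10) = 1.227, G_2 = 10^(19.3/10) = 85.11
  Stage 3: F_3 = 10^(10.2/10) = 10.47, G_3 = 10^(−8.62/10) = 0.1374
  Stage 4: F_4 = 10^(5.27/10) = 3.365, G_4 = 10^(11.8/10) = 15.14
Friis cascade:
  F = 1.574 + (1.227 − 1)/0.6353 + (10.47 − 1)/54.08 + (3.365 − 1)/7.430 = 2.425
NF = 10 log₁₀(2.425) = 3.85 dB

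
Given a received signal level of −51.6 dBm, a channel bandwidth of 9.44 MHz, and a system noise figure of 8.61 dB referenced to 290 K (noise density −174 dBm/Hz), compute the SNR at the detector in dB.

44.0 dB

Noise floor: N = −174 + 10 log₁₀(B) + NF
10 log₁₀(9.44×10⁶) = 69.75 dB
N = −174 + 69.75 + 8.61 = −95.64 dBm
SNR = P_sig − N = −51.6 − (−95.64) = 44.04 dB → 44.0 dB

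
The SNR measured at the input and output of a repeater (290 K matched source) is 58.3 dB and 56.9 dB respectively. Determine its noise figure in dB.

NF (dB) = SNR_in(dB) − SNR_out(dB) when the source is at T₀
NF = 58.3 − 56.9 = 1.4 dB

1.4 dB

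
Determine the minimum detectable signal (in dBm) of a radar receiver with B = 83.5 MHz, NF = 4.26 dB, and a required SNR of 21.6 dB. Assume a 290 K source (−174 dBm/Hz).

Sensitivity = −174 + 10 log₁₀(B) + NF + SNR_min
= −174 + 79.22 + 4.26 + 21.6
= −68.92 dBm → −68.9 dBm

−68.9 dBm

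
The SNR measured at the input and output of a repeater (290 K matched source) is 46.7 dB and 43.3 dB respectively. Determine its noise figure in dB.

3.4 dB

NF (dB) = SNR_in(dB) − SNR_out(dB) when the source is at T₀
NF = 46.7 − 43.3 = 3.4 dB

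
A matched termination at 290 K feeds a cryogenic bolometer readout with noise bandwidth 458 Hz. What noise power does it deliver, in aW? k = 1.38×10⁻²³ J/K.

1.83 aW

P_n = kTB = 1.38×10⁻²³ × 290 × 4.58×10² = 1.83×10⁻¹⁸ W = 1.83 aW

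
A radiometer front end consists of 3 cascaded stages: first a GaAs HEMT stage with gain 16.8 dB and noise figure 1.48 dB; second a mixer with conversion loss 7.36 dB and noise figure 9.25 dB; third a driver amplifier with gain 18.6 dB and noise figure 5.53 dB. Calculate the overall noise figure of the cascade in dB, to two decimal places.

Convert to linear (a loss of L dB is a gain of −L dB): F_i = 10^(NF_i/10), G_i = 10^(G_i,dB/10)
  Stage 1: F_1 = 10^(1.48/10) = 1.406, G_1 = 10^(16.8/10) = 47.86
  Stage 2: F_2 = 10^(9.25/10) = 8.414, G_2 = 10^(−7.36/10) = 0.1837
  Stage 3: F_3 = 10^(5.53/10) = 3.573, G_3 = 10^(18.6/10) = 72.44
Friis cascade:
  F = 1.406 + (8.414 − 1)/47.86 + (3.573 − 1)/8.790 = 1.854
NF = 10 log₁₀(1.854) = 2.68 dB

2.68 dB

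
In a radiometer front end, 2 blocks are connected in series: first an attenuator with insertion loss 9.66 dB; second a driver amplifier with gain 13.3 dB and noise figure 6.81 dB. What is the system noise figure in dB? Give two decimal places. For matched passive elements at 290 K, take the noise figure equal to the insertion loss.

Convert to linear (a loss of L dB is a gain of −L dB): F_i = 10^(NF_i/10), G_i = 10^(G_i,dB/10)
  Stage 1: F_1 = 10^(9.66/10) = 9.247, G_1 = 10^(−9.66/10) = 0.1081
  Stage 2: F_2 = 10^(6.81/10) = 4.797, G_2 = 10^(13.3/10) = 21.38
Friis cascade:
  F = 9.247 + (4.797 − 1)/0.1081 = 44.36
NF = 10 log₁₀(44.36) = 16.47 dB

16.47 dB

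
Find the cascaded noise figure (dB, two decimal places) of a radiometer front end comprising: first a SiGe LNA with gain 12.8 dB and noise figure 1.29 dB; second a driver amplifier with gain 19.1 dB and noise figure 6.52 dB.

Convert to linear (a loss of L dB is a gain of −L dB): F_i = 10^(NF_i/10), G_i = 10^(G_i,dB/10)
  Stage 1: F_1 = 10^(1.29/10) = 1.346, G_1 = 10^(12.8/10) = 19.05
  Stage 2: F_2 = 10^(6.52/10) = 4.487, G_2 = 10^(19.1/10) = 81.28
Friis cascade:
  F = 1.346 + (4.487 − 1)/19.05 = 1.529
NF = 10 log₁₀(1.529) = 1.84 dB

1.84 dB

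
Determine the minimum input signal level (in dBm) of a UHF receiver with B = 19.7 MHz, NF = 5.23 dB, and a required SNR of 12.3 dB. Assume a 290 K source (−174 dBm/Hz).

Sensitivity = −174 + 10 log₁₀(B) + NF + SNR_min
= −174 + 72.94 + 5.23 + 12.3
= −83.53 dBm → −83.5 dBm

−83.5 dBm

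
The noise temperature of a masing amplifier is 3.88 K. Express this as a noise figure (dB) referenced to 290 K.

0.058 dB

F = 1 + T_e/T₀ = 1 + 3.88/290 = 1.01338
NF = 10 log₁₀(1.01338) = 0.058 dB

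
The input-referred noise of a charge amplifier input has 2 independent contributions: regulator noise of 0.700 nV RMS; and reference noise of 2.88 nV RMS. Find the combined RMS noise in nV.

Uncorrelated sources add in power (mean-square): V_tot = √(ΣV_i²)
V_tot = √[(7.00×10⁻¹⁰)² + (2.88×10⁻⁹)²] = 2.96×10⁻⁹ V = 2.96 nV

2.96 nV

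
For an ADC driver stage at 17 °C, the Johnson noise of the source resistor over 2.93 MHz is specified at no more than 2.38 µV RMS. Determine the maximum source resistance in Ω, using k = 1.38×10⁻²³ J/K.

121 Ω

T = 17 °C + 273.15 = 290.15 K
Johnson–Nyquist: V_n = √(4kTRB) ⇒ R = V_n² / (4kTB)
4kTB = 4 × 1.38×10⁻²³ × 290.15 × 2.93×10⁶ = 4.69×10⁻¹⁴
R = (2.38×10⁻⁶)² / 4.69×10⁻¹⁴ = 1.21×10² Ω = 121 Ω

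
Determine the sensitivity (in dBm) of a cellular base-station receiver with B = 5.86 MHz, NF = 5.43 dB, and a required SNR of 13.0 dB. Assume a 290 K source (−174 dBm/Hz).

−87.9 dBm

Sensitivity = −174 + 10 log₁₀(B) + NF + SNR_min
= −174 + 67.68 + 5.43 + 13.0
= −87.89 dBm → −87.9 dBm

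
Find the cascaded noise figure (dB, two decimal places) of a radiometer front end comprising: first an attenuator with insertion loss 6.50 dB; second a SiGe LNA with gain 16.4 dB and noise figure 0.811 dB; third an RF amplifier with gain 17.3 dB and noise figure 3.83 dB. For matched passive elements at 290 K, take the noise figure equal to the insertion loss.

Convert to linear (a loss of L dB is a gain of −L dB): F_i = 10^(NF_i/10), G_i = 10^(G_i,dB/10)
  Stage 1: F_1 = 10^(6.50/10) = 4.467, G_1 = 10^(−6.50/10) = 0.2239
  Stage 2: F_2 = 10^(0.811/10) = 1.205, G_2 = 10^(16.4/10) = 43.65
  Stage 3: F_3 = 10^(3.83/10) = 2.415, G_3 = 10^(17.3/10) = 53.70
Friis cascade:
  F = 4.467 + (1.205 − 1)/0.2239 + (2.415 − 1)/9.772 = 5.529
NF = 10 log₁₀(5.529) = 7.43 dB

7.43 dB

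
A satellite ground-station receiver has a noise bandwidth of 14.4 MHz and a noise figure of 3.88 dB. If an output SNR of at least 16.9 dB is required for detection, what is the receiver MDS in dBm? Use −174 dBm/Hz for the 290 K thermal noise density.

−81.6 dBm

Sensitivity = −174 + 10 log₁₀(B) + NF + SNR_min
= −174 + 71.58 + 3.88 + 16.9
= −81.64 dBm → −81.6 dBm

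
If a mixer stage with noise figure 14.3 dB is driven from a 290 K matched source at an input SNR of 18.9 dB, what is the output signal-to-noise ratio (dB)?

By definition F = SNR_in/SNR_out, so in dB: SNR_out = SNR_in − NF
SNR_out = 18.9 − 14.3 = 4.6 dB

4.6 dB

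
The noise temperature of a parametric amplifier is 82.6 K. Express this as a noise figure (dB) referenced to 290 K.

1.09 dB

F = 1 + T_e/T₀ = 1 + 82.6/290 = 1.28483
NF = 10 log₁₀(1.28483) = 1.09 dB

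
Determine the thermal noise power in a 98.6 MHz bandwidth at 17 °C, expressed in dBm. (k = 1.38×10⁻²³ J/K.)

T = 17 °C + 273.15 = 290.15 K
P_n = kTB = 1.38×10⁻²³ × 290.15 × 9.86×10⁷ = 3.95×10⁻¹³ W
In dBm: 10 log₁₀(3.95×10⁻¹³ / 10⁻³) = −94.0 dBm

−94.0 dBm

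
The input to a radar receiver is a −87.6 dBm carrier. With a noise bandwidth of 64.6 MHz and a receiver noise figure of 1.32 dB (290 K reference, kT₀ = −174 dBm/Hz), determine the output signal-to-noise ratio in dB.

7.0 dB

Noise floor: N = −174 + 10 log₁₀(B) + NF
10 log₁₀(6.46×10⁷) = 78.1 dB
N = −174 + 78.1 + 1.32 = −94.58 dBm
SNR = P_sig − N = −87.6 − (−94.58) = 6.98 dB → 7.0 dB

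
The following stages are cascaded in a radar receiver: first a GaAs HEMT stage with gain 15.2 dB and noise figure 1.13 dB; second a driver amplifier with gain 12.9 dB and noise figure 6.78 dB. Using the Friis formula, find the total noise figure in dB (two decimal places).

1.49 dB

Convert to linear (a loss of L dB is a gain of −L dB): F_i = 10^(NF_i/10), G_i = 10^(G_i,dB/10)
  Stage 1: F_1 = 10^(1.13/10) = 1.297, G_1 = 10^(15.2/10) = 33.11
  Stage 2: F_2 = 10^(6.78/10) = 4.764, G_2 = 10^(12.9/10) = 19.50
Friis cascade:
  F = 1.297 + (4.764 − 1)/33.11 = 1.411
NF = 10 log₁₀(1.411) = 1.49 dB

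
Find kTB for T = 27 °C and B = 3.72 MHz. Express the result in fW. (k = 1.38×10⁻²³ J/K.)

15.4 fW

T = 27 °C + 273.15 = 300.15 K
P_n = kTB = 1.38×10⁻²³ × 300.15 × 3.72×10⁶ = 1.54×10⁻¹⁴ W = 15.4 fW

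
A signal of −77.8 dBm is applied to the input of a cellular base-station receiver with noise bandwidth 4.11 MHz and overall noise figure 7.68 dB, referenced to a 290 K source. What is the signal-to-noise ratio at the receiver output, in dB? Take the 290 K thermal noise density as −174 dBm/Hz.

22.4 dB

Noise floor: N = −174 + 10 log₁₀(B) + NF
10 log₁₀(4.11×10⁶) = 66.14 dB
N = −174 + 66.14 + 7.68 = −100.18 dBm
SNR = P_sig − N = −77.8 − (−100.18) = 22.38 dB → 22.4 dB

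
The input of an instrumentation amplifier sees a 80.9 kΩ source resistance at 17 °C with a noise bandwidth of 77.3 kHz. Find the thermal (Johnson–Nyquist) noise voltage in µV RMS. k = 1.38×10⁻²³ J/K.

10.0 µV

T = 17 °C + 273.15 = 290.15 K
V_n = √(4kTRB)
4kTRB = 4 × 1.38×10⁻²³ × 290.15 × 8.09×10⁴ × 7.73×10⁴ = 1.00×10⁻¹⁰ V²
V_n = √(1.00×10⁻¹⁰) = 1.00×10⁻⁵ V = 10.0 µV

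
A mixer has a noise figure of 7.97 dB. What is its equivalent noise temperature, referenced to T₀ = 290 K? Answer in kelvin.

1527 K

F = 10^(7.97/10) = 6.26614
T_e = (F − 1)·T₀ = (6.26614 − 1) × 290 = 1527 K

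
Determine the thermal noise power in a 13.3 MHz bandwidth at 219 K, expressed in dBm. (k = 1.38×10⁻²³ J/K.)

P_n = kTB = 1.38×10⁻²³ × 219 × 1.33×10⁷ = 4.02×10⁻¹⁴ W
In dBm: 10 log₁₀(4.02×10⁻¹⁴ / 10⁻³) = −104.0 dBm

−104.0 dBm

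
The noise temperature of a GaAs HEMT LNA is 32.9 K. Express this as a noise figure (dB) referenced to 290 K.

0.467 dB

F = 1 + T_e/T₀ = 1 + 32.9/290 = 1.11345
NF = 10 log₁₀(1.11345) = 0.467 dB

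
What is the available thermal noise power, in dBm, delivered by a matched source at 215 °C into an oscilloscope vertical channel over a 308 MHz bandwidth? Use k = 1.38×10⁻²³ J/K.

−86.8 dBm

T = 215 °C + 273.15 = 488.15 K
P_n = kTB = 1.38×10⁻²³ × 488.15 × 3.08×10⁸ = 2.07×10⁻¹² W
In dBm: 10 log₁₀(2.07×10⁻¹² / 10⁻³) = −86.8 dBm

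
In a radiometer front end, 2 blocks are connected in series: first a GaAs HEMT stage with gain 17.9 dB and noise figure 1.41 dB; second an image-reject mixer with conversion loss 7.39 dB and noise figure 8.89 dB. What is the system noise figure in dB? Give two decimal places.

Convert to linear (a loss of L dB is a gain of −L dB): F_i = 10^(NF_i/10), G_i = 10^(G_i,dB/10)
  Stage 1: F_1 = 10^(1.41/10) = 1.384, G_1 = 10^(17.9/10) = 61.66
  Stage 2: F_2 = 10^(8.89/10) = 7.745, G_2 = 10^(−7.39/10) = 0.1824
Friis cascade:
  F = 1.384 + (7.745 − 1)/61.66 = 1.493
NF = 10 log₁₀(1.493) = 1.74 dB

1.74 dB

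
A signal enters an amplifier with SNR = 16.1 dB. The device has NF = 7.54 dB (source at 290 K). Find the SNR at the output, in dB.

8.56 dB

By definition F = SNR_in/SNR_out, so in dB: SNR_out = SNR_in − NF
SNR_out = 16.1 − 7.54 = 8.56 dB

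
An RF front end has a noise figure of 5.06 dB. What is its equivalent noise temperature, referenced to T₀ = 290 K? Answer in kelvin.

640 K

F = 10^(5.06/10) = 3.20627
T_e = (F − 1)·T₀ = (3.20627 − 1) × 290 = 640 K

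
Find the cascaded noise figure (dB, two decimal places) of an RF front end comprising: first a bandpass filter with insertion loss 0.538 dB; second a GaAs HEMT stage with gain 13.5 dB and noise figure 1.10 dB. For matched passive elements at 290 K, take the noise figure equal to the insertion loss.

Convert to linear (a loss of L dB is a gain of −L dB): F_i = 10^(NF_i/10), G_i = 10^(G_i,dB/10)
  Stage 1: F_1 = 10^(0.538/10) = 1.132, G_1 = 10^(−0.538/10) = 0.8835
  Stage 2: F_2 = 10^(1.10/10) = 1.288, G_2 = 10^(13.5/10) = 22.39
Friis cascade:
  F = 1.132 + (1.288 − 1)/0.8835 = 1.458
NF = 10 log₁₀(1.458) = 1.64 dB

1.64 dB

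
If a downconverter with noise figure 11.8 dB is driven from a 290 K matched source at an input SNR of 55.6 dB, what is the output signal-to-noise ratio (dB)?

43.8 dB

By definition F = SNR_in/SNR_out, so in dB: SNR_out = SNR_in − NF
SNR_out = 55.6 − 11.8 = 43.8 dB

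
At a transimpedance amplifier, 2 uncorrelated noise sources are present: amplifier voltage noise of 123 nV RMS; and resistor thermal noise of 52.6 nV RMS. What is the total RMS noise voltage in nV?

134 nV

Uncorrelated sources add in power (mean-square): V_tot = √(ΣV_i²)
V_tot = √[(1.23×10⁻⁷)² + (5.26×10⁻⁸)²] = 1.34×10⁻⁷ V = 134 nV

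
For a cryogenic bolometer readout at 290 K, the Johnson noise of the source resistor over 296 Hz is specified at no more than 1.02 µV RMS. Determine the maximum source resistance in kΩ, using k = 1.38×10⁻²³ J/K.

Johnson–Nyquist: V_n = √(4kTRB) ⇒ R = V_n² / (4kTB)
4kTB = 4 × 1.38×10⁻²³ × 290 × 2.96×10² = 4.74×10⁻¹⁸
R = (1.02×10⁻⁶)² / 4.74×10⁻¹⁸ = 2.20×10⁵ Ω = 220 kΩ

220 kΩ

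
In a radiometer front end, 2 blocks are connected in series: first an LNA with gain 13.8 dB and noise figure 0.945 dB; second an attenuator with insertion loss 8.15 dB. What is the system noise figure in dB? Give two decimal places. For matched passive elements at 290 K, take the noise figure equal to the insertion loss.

Convert to linear (a loss of L dB is a gain of −L dB): F_i = 10^(NF_i/10), G_i = 10^(G_i,dB/10)
  Stage 1: F_1 = 10^(0.945/10) = 1.243, G_1 = 10^(13.8/10) = 23.99
  Stage 2: F_2 = 10^(8.15/10) = 6.531, G_2 = 10^(−8.15/10) = 0.1531
Friis cascade:
  F = 1.243 + (6.531 − 1)/23.99 = 1.474
NF = 10 log₁₀(1.474) = 1.68 dB

1.68 dB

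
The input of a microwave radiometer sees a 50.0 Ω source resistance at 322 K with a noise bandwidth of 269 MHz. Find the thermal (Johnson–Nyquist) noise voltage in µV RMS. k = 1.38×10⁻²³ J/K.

V_n = √(4kTRB)
4kTRB = 4 × 1.38×10⁻²³ × 322 × 5.00×10¹ × 2.69×10⁸ = 2.39×10⁻¹⁰ V²
V_n = √(2.39×10⁻¹⁰) = 1.55×10⁻⁵ V = 15.5 µV

15.5 µV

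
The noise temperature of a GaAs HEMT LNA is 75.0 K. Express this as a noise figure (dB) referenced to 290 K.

F = 1 + T_e/T₀ = 1 + 75.0/290 = 1.25862
NF = 10 log₁₀(1.25862) = 0.999 dB

0.999 dB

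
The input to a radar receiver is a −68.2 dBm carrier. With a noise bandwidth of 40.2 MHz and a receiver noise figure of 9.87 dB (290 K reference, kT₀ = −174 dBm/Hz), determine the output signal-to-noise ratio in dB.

19.9 dB

Noise floor: N = −174 + 10 log₁₀(B) + NF
10 log₁₀(4.02×10⁷) = 76.04 dB
N = −174 + 76.04 + 9.87 = −88.09 dBm
SNR = P_sig − N = −68.2 − (−88.09) = 19.89 dB → 19.9 dB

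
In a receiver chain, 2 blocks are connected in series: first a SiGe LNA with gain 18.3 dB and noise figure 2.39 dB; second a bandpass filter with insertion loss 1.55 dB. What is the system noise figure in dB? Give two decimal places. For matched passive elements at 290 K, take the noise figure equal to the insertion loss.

2.41 dB

Convert to linear (a loss of L dB is a gain of −L dB): F_i = 10^(NF_i/10), G_i = 10^(G_i,dB/10)
  Stage 1: F_1 = 10^(2.39/10) = 1.734, G_1 = 10^(18.3/10) = 67.61
  Stage 2: F_2 = 10^(1.55/10) = 1.429, G_2 = 10^(−1.55/10) = 0.6998
Friis cascade:
  F = 1.734 + (1.429 − 1)/67.61 = 1.740
NF = 10 log₁₀(1.740) = 2.41 dB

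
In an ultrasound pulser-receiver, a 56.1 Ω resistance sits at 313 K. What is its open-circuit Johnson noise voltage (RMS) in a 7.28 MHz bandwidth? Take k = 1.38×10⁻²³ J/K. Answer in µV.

2.66 µV

V_n = √(4kTRB)
4kTRB = 4 × 1.38×10⁻²³ × 313 × 5.61×10¹ × 7.28×10⁶ = 7.06×10⁻¹² V²
V_n = √(7.06×10⁻¹²) = 2.66×10⁻⁶ V = 2.66 µV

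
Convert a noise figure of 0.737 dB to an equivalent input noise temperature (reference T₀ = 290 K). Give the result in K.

F = 10^(0.737/10) = 1.18495
T_e = (F − 1)·T₀ = (1.18495 − 1) × 290 = 53.6 K

53.6 K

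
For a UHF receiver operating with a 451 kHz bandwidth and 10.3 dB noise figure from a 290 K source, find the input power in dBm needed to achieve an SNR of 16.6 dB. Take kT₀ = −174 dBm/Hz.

−90.6 dBm

Sensitivity = −174 + 10 log₁₀(B) + NF + SNR_min
= −174 + 56.54 + 10.3 + 16.6
= −90.56 dBm → −90.6 dBm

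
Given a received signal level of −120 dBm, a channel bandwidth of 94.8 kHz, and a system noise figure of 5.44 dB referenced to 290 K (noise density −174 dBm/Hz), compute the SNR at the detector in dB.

−1.2 dB

Noise floor: N = −174 + 10 log₁₀(B) + NF
10 log₁₀(9.48×10⁴) = 49.77 dB
N = −174 + 49.77 + 5.44 = −118.79 dBm
SNR = P_sig − N = −120 − (−118.79) = −1.21 dB → −1.2 dB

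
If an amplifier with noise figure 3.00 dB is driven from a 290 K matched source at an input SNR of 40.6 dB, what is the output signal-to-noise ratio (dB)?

By definition F = SNR_in/SNR_out, so in dB: SNR_out = SNR_in − NF
SNR_out = 40.6 − 3.00 = 37.60 dB

37.60 dB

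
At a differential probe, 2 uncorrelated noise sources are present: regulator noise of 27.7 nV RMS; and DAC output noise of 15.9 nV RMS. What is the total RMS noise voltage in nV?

Uncorrelated sources add in power (mean-square): V_tot = √(ΣV_i²)
V_tot = √[(2.77×10⁻⁸)² + (1.59×10⁻⁸)²] = 3.19×10⁻⁸ V = 31.9 nV

31.9 nV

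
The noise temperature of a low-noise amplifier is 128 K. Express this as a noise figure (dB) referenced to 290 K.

F = 1 + T_e/T₀ = 1 + 128/290 = 1.44138
NF = 10 log₁₀(1.44138) = 1.59 dB

1.59 dB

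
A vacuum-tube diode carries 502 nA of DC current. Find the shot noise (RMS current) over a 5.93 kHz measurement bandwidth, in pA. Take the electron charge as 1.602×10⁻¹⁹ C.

I_n = √(2qI·B)
2qI·B = 2 × 1.602×10⁻¹⁹ × 5.02×10⁻⁷ × 5.93×10³ = 9.54×10⁻²² A²
I_n = √(9.54×10⁻²²) = 3.09×10⁻¹¹ A = 30.9 pA

30.9 pA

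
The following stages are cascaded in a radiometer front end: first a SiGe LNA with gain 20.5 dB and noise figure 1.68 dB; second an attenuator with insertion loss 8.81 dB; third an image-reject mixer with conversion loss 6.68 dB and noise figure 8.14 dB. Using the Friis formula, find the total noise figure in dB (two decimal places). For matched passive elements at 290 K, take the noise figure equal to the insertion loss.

Convert to linear (a loss of L dB is a gain of −L dB): F_i = 10^(NF_i/10), G_i = 10^(G_i,dB/10)
  Stage 1: F_1 = 10^(1.68/10) = 1.472, G_1 = 10^(20.5/10) = 112.2
  Stage 2: F_2 = 10^(8.81/10) = 7.603, G_2 = 10^(−8.81/10) = 0.1315
  Stage 3: F_3 = 10^(8.14/10) = 6.516, G_3 = 10^(−6.68/10) = 0.2148
Friis cascade:
  F = 1.472 + (7.603 − 1)/112.2 + (6.516 − 1)/14.76 = 1.905
NF = 10 log₁₀(1.905) = 2.80 dB

2.80 dB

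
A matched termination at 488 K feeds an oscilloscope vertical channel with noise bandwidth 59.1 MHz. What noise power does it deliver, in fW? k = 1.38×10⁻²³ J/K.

P_n = kTB = 1.38×10⁻²³ × 488 × 5.91×10⁷ = 3.98×10⁻¹³ W = 398 fW

398 fW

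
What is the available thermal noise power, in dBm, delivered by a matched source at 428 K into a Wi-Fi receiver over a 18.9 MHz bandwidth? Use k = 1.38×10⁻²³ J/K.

P_n = kTB = 1.38×10⁻²³ × 428 × 1.89×10⁷ = 1.12×10⁻¹³ W
In dBm: 10 log₁₀(1.12×10⁻¹³ / 10⁻³) = −99.5 dBm

−99.5 dBm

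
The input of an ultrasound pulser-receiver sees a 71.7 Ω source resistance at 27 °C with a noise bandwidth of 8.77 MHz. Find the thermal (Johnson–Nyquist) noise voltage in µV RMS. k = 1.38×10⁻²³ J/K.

3.23 µV

T = 27 °C + 273.15 = 300.15 K
V_n = √(4kTRB)
4kTRB = 4 × 1.38×10⁻²³ × 300.15 × 7.17×10¹ × 8.77×10⁶ = 1.04×10⁻¹¹ V²
V_n = √(1.04×10⁻¹¹) = 3.23×10⁻⁶ V = 3.23 µV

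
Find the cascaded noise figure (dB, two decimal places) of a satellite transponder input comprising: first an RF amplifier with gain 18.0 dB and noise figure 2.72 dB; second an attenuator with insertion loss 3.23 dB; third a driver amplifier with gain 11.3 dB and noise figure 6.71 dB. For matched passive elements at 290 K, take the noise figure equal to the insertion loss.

3.03 dB

Convert to linear (a loss of L dB is a gain of −L dB): F_i = 10^(NF_i/10), G_i = 10^(G_i,dB/10)
  Stage 1: F_1 = 10^(2.72/10) = 1.871, G_1 = 10^(18.0/10) = 63.10
  Stage 2: F_2 = 10^(3.23/10) = 2.104, G_2 = 10^(−3.23/10) = 0.4753
  Stage 3: F_3 = 10^(6.71/10) = 4.688, G_3 = 10^(11.3/10) = 13.49
Friis cascade:
  F = 1.871 + (2.104 − 1)/63.10 + (4.688 − 1)/29.99 = 2.011
NF = 10 log₁₀(2.011) = 3.03 dB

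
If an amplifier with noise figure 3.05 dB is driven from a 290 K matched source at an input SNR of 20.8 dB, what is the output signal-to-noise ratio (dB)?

By definition F = SNR_in/SNR_out, so in dB: SNR_out = SNR_in − NF
SNR_out = 20.8 − 3.05 = 17.75 dB

17.75 dB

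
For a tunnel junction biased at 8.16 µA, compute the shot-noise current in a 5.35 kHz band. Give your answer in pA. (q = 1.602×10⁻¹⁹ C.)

I_n = √(2qI·B)
2qI·B = 2 × 1.602×10⁻¹⁹ × 8.16×10⁻⁶ × 5.35×10³ = 1.40×10⁻²⁰ A²
I_n = √(1.40×10⁻²⁰) = 1.18×10⁻¹⁰ A = 118 pA

118 pA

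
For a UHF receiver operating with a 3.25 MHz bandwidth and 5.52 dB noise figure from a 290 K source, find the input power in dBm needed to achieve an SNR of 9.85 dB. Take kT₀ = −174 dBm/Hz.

−93.5 dBm

Sensitivity = −174 + 10 log₁₀(B) + NF + SNR_min
= −174 + 65.12 + 5.52 + 9.85
= −93.51 dBm → −93.5 dBm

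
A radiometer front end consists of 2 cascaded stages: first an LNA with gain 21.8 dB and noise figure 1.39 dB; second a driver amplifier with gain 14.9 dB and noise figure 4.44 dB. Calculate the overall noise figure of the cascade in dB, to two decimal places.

1.43 dB

Convert to linear (a loss of L dB is a gain of −L dB): F_i = 10^(NF_i/10), G_i = 10^(G_i,dB/10)
  Stage 1: F_1 = 10^(1.39/10) = 1.377, G_1 = 10^(21.8/10) = 151.4
  Stage 2: F_2 = 10^(4.44/10) = 2.780, G_2 = 10^(14.9/10) = 30.90
Friis cascade:
  F = 1.377 + (2.780 − 1)/151.4 = 1.389
NF = 10 log₁₀(1.389) = 1.43 dB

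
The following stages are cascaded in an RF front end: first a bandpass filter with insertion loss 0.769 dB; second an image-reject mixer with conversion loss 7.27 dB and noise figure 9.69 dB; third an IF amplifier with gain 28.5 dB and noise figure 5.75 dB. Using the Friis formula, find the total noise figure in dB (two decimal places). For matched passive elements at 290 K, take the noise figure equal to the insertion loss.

14.58 dB

Convert to linear (a loss of L dB is a gain of −L dB): F_i = 10^(NF_i/10), G_i = 10^(G_i,dB/10)
  Stage 1: F_1 = 10^(0.769/10) = 1.194, G_1 = 10^(−0.769/10) = 0.8377
  Stage 2: F_2 = 10^(9.69/10) = 9.311, G_2 = 10^(−7.27/10) = 0.1875
  Stage 3: F_3 = 10^(5.75/10) = 3.758, G_3 = 10^(28.5/10) = 707.9
Friis cascade:
  F = 1.194 + (9.311 − 1)/0.8377 + (3.758 − 1)/0.1571 = 28.68
NF = 10 log₁₀(28.68) = 14.58 dB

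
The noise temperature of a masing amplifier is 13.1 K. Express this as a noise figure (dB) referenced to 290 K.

F = 1 + T_e/T₀ = 1 + 13.1/290 = 1.04517
NF = 10 log₁₀(1.04517) = 0.192 dB

0.192 dB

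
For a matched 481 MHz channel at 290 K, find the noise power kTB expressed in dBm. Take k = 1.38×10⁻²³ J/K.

P_n = kTB = 1.38×10⁻²³ × 290 × 4.81×10⁸ = 1.92×10⁻¹² W
In dBm: 10 log₁₀(1.92×10⁻¹² / 10⁻³) = −87.2 dBm

−87.2 dBm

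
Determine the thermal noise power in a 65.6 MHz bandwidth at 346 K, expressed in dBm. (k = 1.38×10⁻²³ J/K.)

−95.0 dBm

P_n = kTB = 1.38×10⁻²³ × 346 × 6.56×10⁷ = 3.13×10⁻¹³ W
In dBm: 10 log₁₀(3.13×10⁻¹³ / 10⁻³) = −95.0 dBm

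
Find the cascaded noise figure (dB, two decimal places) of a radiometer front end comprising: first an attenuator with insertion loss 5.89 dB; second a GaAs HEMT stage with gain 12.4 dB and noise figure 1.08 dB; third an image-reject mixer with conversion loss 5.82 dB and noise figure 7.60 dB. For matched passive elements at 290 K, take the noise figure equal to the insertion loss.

7.81 dB

Convert to linear (a loss of L dB is a gain of −L dB): F_i = 10^(NF_i/10), G_i = 10^(G_i,dB/10)
  Stage 1: F_1 = 10^(5.89/10) = 3.882, G_1 = 10^(−5.89/10) = 0.2576
  Stage 2: F_2 = 10^(1.08/10) = 1.282, G_2 = 10^(12.4/10) = 17.38
  Stage 3: F_3 = 10^(7.60/10) = 5.754, G_3 = 10^(−5.82/10) = 0.2618
Friis cascade:
  F = 3.882 + (1.282 − 1)/0.2576 + (5.754 − 1)/4.477 = 6.039
NF = 10 log₁₀(6.039) = 7.81 dB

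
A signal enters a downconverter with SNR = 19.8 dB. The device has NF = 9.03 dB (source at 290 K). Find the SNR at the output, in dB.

By definition F = SNR_in/SNR_out, so in dB: SNR_out = SNR_in − NF
SNR_out = 19.8 − 9.03 = 10.77 dB

10.77 dB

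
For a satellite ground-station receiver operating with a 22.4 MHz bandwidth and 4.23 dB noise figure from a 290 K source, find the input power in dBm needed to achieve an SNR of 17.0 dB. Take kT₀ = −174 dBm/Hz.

Sensitivity = −174 + 10 log₁₀(B) + NF + SNR_min
= −174 + 73.5 + 4.23 + 17.0
= −79.27 dBm → −79.3 dBm

−79.3 dBm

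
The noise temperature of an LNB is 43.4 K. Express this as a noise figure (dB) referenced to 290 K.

0.606 dB

F = 1 + T_e/T₀ = 1 + 43.4/290 = 1.14966
NF = 10 log₁₀(1.14966) = 0.606 dB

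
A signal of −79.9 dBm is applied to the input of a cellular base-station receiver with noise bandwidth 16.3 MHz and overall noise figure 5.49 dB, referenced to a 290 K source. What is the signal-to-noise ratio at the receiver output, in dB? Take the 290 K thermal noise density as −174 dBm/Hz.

Noise floor: N = −174 + 10 log₁₀(B) + NF
10 log₁₀(1.63×10⁷) = 72.12 dB
N = −174 + 72.12 + 5.49 = −96.39 dBm
SNR = P_sig − N = −79.9 − (−96.39) = 16.49 dB → 16.5 dB

16.5 dB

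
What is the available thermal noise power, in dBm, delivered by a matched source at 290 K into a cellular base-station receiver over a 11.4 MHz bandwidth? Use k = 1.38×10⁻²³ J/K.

−103.4 dBm

P_n = kTB = 1.38×10⁻²³ × 290 × 1.14×10⁷ = 4.56×10⁻¹⁴ W
In dBm: 10 log₁₀(4.56×10⁻¹⁴ / 10⁻³) = −103.4 dBm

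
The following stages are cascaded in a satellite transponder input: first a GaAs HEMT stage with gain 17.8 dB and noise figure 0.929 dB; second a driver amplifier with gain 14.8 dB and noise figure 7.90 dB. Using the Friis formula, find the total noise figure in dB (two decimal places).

1.22 dB

Convert to linear (a loss of L dB is a gain of −L dB): F_i = 10^(NF_i/10), G_i = 10^(G_i,dB/10)
  Stage 1: F_1 = 10^(0.929/10) = 1.239, G_1 = 10^(17.8/10) = 60.26
  Stage 2: F_2 = 10^(7.90/10) = 6.166, G_2 = 10^(14.8/10) = 30.20
Friis cascade:
  F = 1.239 + (6.166 − 1)/60.26 = 1.324
NF = 10 log₁₀(1.324) = 1.22 dB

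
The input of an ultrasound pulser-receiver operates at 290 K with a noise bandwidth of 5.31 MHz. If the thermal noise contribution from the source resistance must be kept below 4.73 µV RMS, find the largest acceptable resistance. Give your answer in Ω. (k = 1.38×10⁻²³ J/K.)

Johnson–Nyquist: V_n = √(4kTRB) ⇒ R = V_n² / (4kTB)
4kTB = 4 × 1.38×10⁻²³ × 290 × 5.31×10⁶ = 8.50×10⁻¹⁴
R = (4.73×10⁻⁶)² / 8.50×10⁻¹⁴ = 2.63×10² Ω = 263 Ω

263 Ω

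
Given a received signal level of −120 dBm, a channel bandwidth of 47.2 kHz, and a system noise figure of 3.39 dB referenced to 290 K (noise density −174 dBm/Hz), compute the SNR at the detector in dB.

Noise floor: N = −174 + 10 log₁₀(B) + NF
10 log₁₀(4.72×10⁴) = 46.74 dB
N = −174 + 46.74 + 3.39 = −123.87 dBm
SNR = P_sig − N = −120 − (−123.87) = 3.87 dB → 3.9 dB

3.9 dB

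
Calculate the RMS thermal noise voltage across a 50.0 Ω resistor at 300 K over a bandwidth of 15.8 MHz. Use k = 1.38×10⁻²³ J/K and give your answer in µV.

3.62 µV

V_n = √(4kTRB)
4kTRB = 4 × 1.38×10⁻²³ × 300 × 5.00×10¹ × 1.58×10⁷ = 1.31×10⁻¹¹ V²
V_n = √(1.31×10⁻¹¹) = 3.62×10⁻⁶ V = 3.62 µV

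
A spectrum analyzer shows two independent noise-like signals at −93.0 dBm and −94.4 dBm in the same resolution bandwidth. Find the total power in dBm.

Convert to linear, add, convert back:
P₁ = 5.01×10⁻¹³ W, P₂ = 3.63×10⁻¹³ W
P_tot = 8.64×10⁻¹³ W → 10 log₁₀(P_tot / 10⁻³) = −90.6 dBm

−90.6 dBm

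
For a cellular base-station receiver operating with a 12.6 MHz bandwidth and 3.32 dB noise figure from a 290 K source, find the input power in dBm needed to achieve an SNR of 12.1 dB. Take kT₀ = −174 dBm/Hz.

Sensitivity = −174 + 10 log₁₀(B) + NF + SNR_min
= −174 + 71 + 3.32 + 12.1
= −87.58 dBm → −87.6 dBm

−87.6 dBm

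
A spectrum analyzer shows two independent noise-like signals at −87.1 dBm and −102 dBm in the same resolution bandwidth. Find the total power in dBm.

Convert to linear, add, convert back:
P₁ = 1.95×10⁻¹² W, P₂ = 6.31×10⁻¹⁴ W
P_tot = 2.01×10⁻¹² W → 10 log₁₀(P_tot / 10⁻³) = −87.0 dBm

−87.0 dBm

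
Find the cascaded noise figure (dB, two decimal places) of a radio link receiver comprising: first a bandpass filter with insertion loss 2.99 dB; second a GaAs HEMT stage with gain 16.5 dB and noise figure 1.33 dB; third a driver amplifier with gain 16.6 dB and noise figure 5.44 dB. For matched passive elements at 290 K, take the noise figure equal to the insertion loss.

Convert to linear (a loss of L dB is a gain of −L dB): F_i = 10^(NF_i/10), G_i = 10^(G_i,dB/10)
  Stage 1: F_1 = 10^(2.99/10) = 1.991, G_1 = 10^(−2.99/10) = 0.5023
  Stage 2: F_2 = 10^(1.33/10) = 1.358, G_2 = 10^(16.5/10) = 44.67
  Stage 3: F_3 = 10^(5.44/10) = 3.499, G_3 = 10^(16.6/10) = 45.71
Friis cascade:
  F = 1.991 + (1.358 − 1)/0.5023 + (3.499 − 1)/22.44 = 2.815
NF = 10 log₁₀(2.815) = 4.50 dB

4.50 dB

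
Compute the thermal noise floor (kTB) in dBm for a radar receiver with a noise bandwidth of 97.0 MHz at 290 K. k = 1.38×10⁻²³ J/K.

−94.1 dBm

P_n = kTB = 1.38×10⁻²³ × 290 × 9.70×10⁷ = 3.88×10⁻¹³ W
In dBm: 10 log₁₀(3.88×10⁻¹³ / 10⁻³) = −94.1 dBm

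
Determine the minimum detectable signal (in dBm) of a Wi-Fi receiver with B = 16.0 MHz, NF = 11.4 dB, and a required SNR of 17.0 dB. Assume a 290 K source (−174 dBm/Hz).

−73.6 dBm

Sensitivity = −174 + 10 log₁₀(B) + NF + SNR_min
= −174 + 72.04 + 11.4 + 17.0
= −73.56 dBm → −73.6 dBm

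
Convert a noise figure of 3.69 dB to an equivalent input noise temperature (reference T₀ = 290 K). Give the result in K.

F = 10^(3.69/10) = 2.33884
T_e = (F − 1)·T₀ = (2.33884 − 1) × 290 = 388 K

388 K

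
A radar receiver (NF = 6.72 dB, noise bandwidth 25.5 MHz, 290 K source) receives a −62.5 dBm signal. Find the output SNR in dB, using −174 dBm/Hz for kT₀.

30.7 dB

Noise floor: N = −174 + 10 log₁₀(B) + NF
10 log₁₀(2.55×10⁷) = 74.07 dB
N = −174 + 74.07 + 6.72 = −93.21 dBm
SNR = P_sig − N = −62.5 − (−93.21) = 30.71 dB → 30.7 dB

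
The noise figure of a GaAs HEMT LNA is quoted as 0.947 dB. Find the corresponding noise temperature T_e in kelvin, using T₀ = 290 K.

F = 10^(0.947/10) = 1.24366
T_e = (F − 1)·T₀ = (1.24366 − 1) × 290 = 70.7 K

70.7 K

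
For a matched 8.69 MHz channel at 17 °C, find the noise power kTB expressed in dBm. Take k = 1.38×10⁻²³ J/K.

−104.6 dBm

T = 17 °C + 273.15 = 290.15 K
P_n = kTB = 1.38×10⁻²³ × 290.15 × 8.69×10⁶ = 3.48×10⁻¹⁴ W
In dBm: 10 log₁₀(3.48×10⁻¹⁴ / 10⁻³) = −104.6 dBm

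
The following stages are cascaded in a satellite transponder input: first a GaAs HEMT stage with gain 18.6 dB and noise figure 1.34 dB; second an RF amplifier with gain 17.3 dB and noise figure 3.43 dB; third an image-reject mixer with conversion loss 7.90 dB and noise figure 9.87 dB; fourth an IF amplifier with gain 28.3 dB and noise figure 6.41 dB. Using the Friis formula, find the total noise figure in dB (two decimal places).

Convert to linear (a loss of L dB is a gain of −L dB): F_i = 10^(NF_i/10), G_i = 10^(G_i,dB/10)
  Stage 1: F_1 = 10^(1.34/10) = 1.361, G_1 = 10^(18.6/10) = 72.44
  Stage 2: F_2 = 10^(3.43/10) = 2.203, G_2 = 10^(17.3/10) = 53.70
  Stage 3: F_3 = 10^(9.87/10) = 9.705, G_3 = 10^(−7.90/10) = 0.1622
  Stage 4: F_4 = 10^(6.41/10) = 4.375, G_4 = 10^(28.3/10) = 676.1
Friis cascade:
  F = 1.361 + (2.203 − 1)/72.44 + (9.705 − 1)/3890 + (4.375 − 1)/631.0 = 1.386
NF = 10 log₁₀(1.386) = 1.42 dB

1.42 dB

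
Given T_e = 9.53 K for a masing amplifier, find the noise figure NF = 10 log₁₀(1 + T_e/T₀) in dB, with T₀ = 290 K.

F = 1 + T_e/T₀ = 1 + 9.53/290 = 1.03286
NF = 10 log₁₀(1.03286) = 0.140 dB

0.140 dB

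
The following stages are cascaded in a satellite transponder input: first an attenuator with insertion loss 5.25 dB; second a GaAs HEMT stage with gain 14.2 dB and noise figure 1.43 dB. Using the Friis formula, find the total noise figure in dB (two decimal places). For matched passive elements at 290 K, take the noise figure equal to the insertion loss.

Convert to linear (a loss of L dB is a gain of −L dB): F_i = 10^(NF_i/10), G_i = 10^(G_i,dB/10)
  Stage 1: F_1 = 10^(5.25/10) = 3.350, G_1 = 10^(−5.25/10) = 0.2985
  Stage 2: F_2 = 10^(1.43/10) = 1.390, G_2 = 10^(14.2/10) = 26.30
Friis cascade:
  F = 3.350 + (1.390 − 1)/0.2985 = 4.656
NF = 10 log₁₀(4.656) = 6.68 dB

6.68 dB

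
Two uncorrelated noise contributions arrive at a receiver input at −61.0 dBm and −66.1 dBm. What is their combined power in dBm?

Convert to linear, add, convert back:
P₁ = 7.94×10⁻¹⁰ W, P₂ = 2.45×10⁻¹⁰ W
P_tot = 1.04×10⁻⁹ W → 10 log₁₀(P_tot / 10⁻³) = −59.8 dBm

−59.8 dBm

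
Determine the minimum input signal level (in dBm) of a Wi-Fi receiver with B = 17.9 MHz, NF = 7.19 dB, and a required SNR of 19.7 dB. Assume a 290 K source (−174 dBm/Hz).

Sensitivity = −174 + 10 log₁₀(B) + NF + SNR_min
= −174 + 72.53 + 7.19 + 19.7
= −74.58 dBm → −74.6 dBm

−74.6 dBm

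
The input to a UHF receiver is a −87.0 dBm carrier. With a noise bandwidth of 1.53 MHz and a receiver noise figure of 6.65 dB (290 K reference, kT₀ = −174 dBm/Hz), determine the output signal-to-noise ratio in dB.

18.5 dB

Noise floor: N = −174 + 10 log₁₀(B) + NF
10 log₁₀(1.53×10⁶) = 61.85 dB
N = −174 + 61.85 + 6.65 = −105.50 dBm
SNR = P_sig − N = −87.0 − (−105.50) = 18.50 dB → 18.5 dB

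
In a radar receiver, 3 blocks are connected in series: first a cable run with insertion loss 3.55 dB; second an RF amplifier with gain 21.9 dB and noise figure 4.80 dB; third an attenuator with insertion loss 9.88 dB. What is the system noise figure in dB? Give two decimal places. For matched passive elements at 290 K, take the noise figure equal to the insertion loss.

8.43 dB

Convert to linear (a loss of L dB is a gain of −L dB): F_i = 10^(NF_i/10), G_i = 10^(G_i,dB/10)
  Stage 1: F_1 = 10^(3.55/10) = 2.265, G_1 = 10^(−3.55/10) = 0.4416
  Stage 2: F_2 = 10^(4.80/10) = 3.020, G_2 = 10^(21.9/10) = 154.9
  Stage 3: F_3 = 10^(9.88/10) = 9.727, G_3 = 10^(−9.88/10) = 0.1028
Friis cascade:
  F = 2.265 + (3.020 − 1)/0.4416 + (9.727 − 1)/68.39 = 6.967
NF = 10 log₁₀(6.967) = 8.43 dB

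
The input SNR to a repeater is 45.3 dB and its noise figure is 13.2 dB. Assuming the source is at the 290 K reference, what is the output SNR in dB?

By definition F = SNR_in/SNR_out, so in dB: SNR_out = SNR_in − NF
SNR_out = 45.3 − 13.2 = 32.1 dB

32.1 dB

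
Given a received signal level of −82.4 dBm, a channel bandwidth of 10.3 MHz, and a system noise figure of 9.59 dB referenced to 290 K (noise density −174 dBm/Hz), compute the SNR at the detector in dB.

Noise floor: N = −174 + 10 log₁₀(B) + NF
10 log₁₀(1.03×10⁷) = 70.13 dB
N = −174 + 70.13 + 9.59 = −94.28 dBm
SNR = P_sig − N = −82.4 − (−94.28) = 11.88 dB → 11.9 dB

11.9 dB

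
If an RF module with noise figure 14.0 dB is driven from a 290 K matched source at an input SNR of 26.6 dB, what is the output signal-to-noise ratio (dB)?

By definition F = SNR_in/SNR_out, so in dB: SNR_out = SNR_in − NF
SNR_out = 26.6 − 14.0 = 12.6 dB

12.6 dB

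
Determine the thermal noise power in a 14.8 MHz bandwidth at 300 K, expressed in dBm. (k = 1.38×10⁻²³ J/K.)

P_n = kTB = 1.38×10⁻²³ × 300 × 1.48×10⁷ = 6.13×10⁻¹⁴ W
In dBm: 10 log₁₀(6.13×10⁻¹⁴ / 10⁻³) = −102.1 dBm

−102.1 dBm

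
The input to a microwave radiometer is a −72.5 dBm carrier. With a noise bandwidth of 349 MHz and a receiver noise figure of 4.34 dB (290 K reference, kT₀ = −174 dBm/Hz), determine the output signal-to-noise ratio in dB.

Noise floor: N = −174 + 10 log₁₀(B) + NF
10 log₁₀(3.49×10⁸) = 85.43 dB
N = −174 + 85.43 + 4.34 = −84.23 dBm
SNR = P_sig − N = −72.5 − (−84.23) = 11.73 dB → 11.7 dB

11.7 dB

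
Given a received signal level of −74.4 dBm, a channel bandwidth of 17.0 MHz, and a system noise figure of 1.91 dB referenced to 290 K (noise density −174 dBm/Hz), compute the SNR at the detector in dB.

Noise floor: N = −174 + 10 log₁₀(B) + NF
10 log₁₀(1.70×10⁷) = 72.3 dB
N = −174 + 72.3 + 1.91 = −99.79 dBm
SNR = P_sig − N = −74.4 − (−99.79) = 25.39 dB → 25.4 dB

25.4 dB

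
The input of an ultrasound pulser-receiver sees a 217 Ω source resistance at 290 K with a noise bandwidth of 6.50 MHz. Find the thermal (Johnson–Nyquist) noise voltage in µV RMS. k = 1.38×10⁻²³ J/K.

V_n = √(4kTRB)
4kTRB = 4 × 1.38×10⁻²³ × 290 × 2.17×10² × 6.50×10⁶ = 2.26×10⁻¹¹ V²
V_n = √(2.26×10⁻¹¹) = 4.75×10⁻⁶ V = 4.75 µV

4.75 µV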